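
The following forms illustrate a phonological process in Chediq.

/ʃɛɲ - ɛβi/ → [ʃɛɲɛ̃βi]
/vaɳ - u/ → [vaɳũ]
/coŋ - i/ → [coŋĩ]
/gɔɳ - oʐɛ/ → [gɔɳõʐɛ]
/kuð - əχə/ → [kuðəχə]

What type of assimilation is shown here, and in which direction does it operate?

The vowel /ɛ/ surfaces as nasalised [ɛ̃] next to the preceding nasal /ɲ/ — it has acquired the [+nasal] feature of its neighbour.
The other forms show the same pattern: /u/ → [ũ] after /ɳ/; /i/ → [ĩ] after /ŋ/; /o/ → [õ] after /ɳ/ — each time a vowel is nasalised next to a preceding nasal.
No change occurs in [kuðəχə] because the vowel at the boundary is adjacent to an oral consonant, not a nasal (/ə/ next to /ð/).
Because the conditioning nasal is to the left of the vowel that changes, the process is progressive (perseverative).

progressive nasality assimilation (vowel nasalisation)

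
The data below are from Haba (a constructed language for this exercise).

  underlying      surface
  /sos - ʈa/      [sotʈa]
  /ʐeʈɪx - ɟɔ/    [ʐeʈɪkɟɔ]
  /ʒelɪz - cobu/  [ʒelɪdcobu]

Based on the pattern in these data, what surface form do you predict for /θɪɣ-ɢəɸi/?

The data show regressive manner assimilation: /s/ → [t] before /ʈ/; /x/ → [k] before /ɟ/; /z/ → [d] before /c/. In each pair only manner changes, matching the following consonant, while place and voice stay constant.
/ɣ/ is a voiced velar fricative. The following trigger /ɢ/ is a stop, so /ɣ/ must become a stop as well.
A voiced velar stop is [g], so the surface segment is [g].

[θɪgɢəɸi]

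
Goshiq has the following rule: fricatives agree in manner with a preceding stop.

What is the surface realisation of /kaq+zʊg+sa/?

[kaqdʊgta]

The rule targets /z/ (voiced alveolar fricative), which sits after the trigger /q/ (stop).
The voiced alveolar stop is [d], so /z/ → [d].
The same rule applies at the second boundary: /s/ → [t] next to /g/.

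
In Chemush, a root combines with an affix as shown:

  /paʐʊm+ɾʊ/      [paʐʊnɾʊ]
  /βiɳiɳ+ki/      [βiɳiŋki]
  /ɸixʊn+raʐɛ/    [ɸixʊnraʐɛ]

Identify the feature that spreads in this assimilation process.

place

The segment that alternates is /m/, which surfaces as [n] when adjacent to /ɾ/.
/m/ is bilabial while /ɾ/ is alveolar; the output [n] is alveolar, matching the trigger — so the feature that spreads is place.
The same holds elsewhere in the data: /ɳ/ → [ŋ] before /k/ (retroflex → velar, matching velar) — only place changes, and always toward the following segment.
Nothing changes in [ɸixʊnraʐɛ]: there the adjacent consonants already agree in place (/n/ and /r/ are both alveolar), so this form is consistent with the same rule.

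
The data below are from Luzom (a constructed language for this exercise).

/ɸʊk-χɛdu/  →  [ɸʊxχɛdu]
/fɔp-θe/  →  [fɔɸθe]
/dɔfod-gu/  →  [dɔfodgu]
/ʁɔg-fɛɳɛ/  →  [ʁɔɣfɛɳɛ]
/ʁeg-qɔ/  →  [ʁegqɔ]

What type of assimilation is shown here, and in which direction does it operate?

The segment that alternates is /k/, which surfaces as [x] when adjacent to /χ/.
/k/ is a stop while /χ/ is a fricative; the output [x] is a fricative, matching the trigger — so the feature that spreads is manner.
Place and voice are unchanged, so the assimilation is partial, not total.
The other alternating forms pattern the same way: /p/ → [ɸ] before /θ/ (stop → fricative, matching a fricative); /g/ → [ɣ] before /f/ (stop → fricative, matching a fricative) — only manner changes, and always toward the following segment.
Nothing changes in [dɔfodgu], [ʁegqɔ]: there the adjacent consonants already agree in manner (/d/ and /g/ are both stops; /g/ and /q/ are both stops), so these forms are consistent with the same rule.
The trigger is the following segment, so the direction is regressive (anticipatory).

regressive manner assimilation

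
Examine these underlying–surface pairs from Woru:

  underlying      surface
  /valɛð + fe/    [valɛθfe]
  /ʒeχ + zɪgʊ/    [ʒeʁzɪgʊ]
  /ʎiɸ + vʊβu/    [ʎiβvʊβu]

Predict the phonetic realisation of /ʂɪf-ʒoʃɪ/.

The data show regressive voicing assimilation: /ð/ → [θ] before /f/; /χ/ → [ʁ] before /z/; /ɸ/ → [β] before /v/. In each pair only voicing changes, matching the following consonant, while place and manner stay constant.
The rule targets /f/ (voiceless labiodental fricative), which sits before the trigger /ʒ/ (voiced).
Changing only its voicing to voiced gives [v] — the voiced labiodental fricative.

[ʂɪvʒoʃɪ]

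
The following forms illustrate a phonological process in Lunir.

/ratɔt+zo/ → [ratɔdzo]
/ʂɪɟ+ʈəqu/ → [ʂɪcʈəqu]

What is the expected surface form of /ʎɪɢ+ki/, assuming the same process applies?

[ʎɪqki]

The data show regressive voicing assimilation: /t/ → [d] before /z/; /ɟ/ → [c] before /ʈ/. In each pair only voicing changes, matching the following consonant, while place and manner stay constant.
The rule targets /ɢ/ (voiced uvular stop), which sits before the trigger /k/ (voiceless).
Changing only its voicing to voiceless gives [q] — the voiceless uvular stop.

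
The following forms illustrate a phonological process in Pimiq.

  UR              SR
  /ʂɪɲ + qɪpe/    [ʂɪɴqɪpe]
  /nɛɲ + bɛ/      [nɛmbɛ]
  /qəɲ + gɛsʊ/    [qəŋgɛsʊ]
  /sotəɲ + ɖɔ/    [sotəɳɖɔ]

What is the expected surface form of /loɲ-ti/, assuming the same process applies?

[lonti]

The data show regressive place assimilation: /ɲ/ → [ɴ] before /q/; /ɲ/ → [m] before /b/; /ɲ/ → [ŋ] before /g/; /ɲ/ → [ɳ] before /ɖ/. In each pair only place changes, matching the following consonant, while manner and voice stay constant.
The rule targets /ɲ/ (voiced palatal nasal), which sits before the trigger /t/ (alveolar).
Changing only its place to alveolar gives [n] — the voiced alveolar nasal.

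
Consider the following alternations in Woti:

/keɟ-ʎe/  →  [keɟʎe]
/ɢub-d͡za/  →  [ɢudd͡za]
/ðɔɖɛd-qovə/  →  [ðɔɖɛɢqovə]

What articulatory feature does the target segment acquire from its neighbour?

place

The segment that alternates is /b/, which surfaces as [d] when adjacent to /d͡z/.
The change bilabial → alveolar matches the place of the following /d͡z/, identifying this as place assimilation.
Checking the remaining alternation: /d/ → [ɢ] before /q/ (alveolar → uvular, matching uvular) — only place changes, and always toward the following segment.
Nothing changes in [keɟʎe]: there the adjacent consonants already agree in place (/ɟ/ and /ʎ/ are both palatal), so this form is consistent with the same rule.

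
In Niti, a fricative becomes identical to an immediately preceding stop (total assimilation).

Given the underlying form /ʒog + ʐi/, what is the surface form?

[ʒoggi]

/ʐ/ is the segment targeted by the rule; it sits immediately after /g/, so it assimilates completely and surfaces as [g].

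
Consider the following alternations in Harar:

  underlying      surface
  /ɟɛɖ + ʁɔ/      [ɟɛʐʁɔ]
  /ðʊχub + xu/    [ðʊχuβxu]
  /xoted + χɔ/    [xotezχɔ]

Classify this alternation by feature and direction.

regressive manner assimilation

Comparing underlying and surface forms, /ɖ/ → [ʐ] is the alternation; the neighbouring /ʁ/ is constant.
/ɖ/ is a stop while /ʁ/ is a fricative; the output [ʐ] is a fricative, matching the trigger — so the feature that spreads is manner.
Place and voice are unchanged, so the assimilation is partial, not total.
The other alternating forms pattern the same way: /b/ → [β] before /x/ (stop → fricative, matching a fricative); /d/ → [z] before /χ/ (stop → fricative, matching a fricative) — only manner changes, and always toward the following segment.
The trigger is the following segment, so the direction is regressive (anticipatory).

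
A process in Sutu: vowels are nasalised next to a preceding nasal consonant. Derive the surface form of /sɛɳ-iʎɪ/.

[sɛɳĩʎɪ]

/i/ sits next to the nasal /ɳ/ and is therefore nasalised to [ĩ].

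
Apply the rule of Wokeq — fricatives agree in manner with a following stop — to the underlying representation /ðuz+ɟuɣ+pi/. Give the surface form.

The rule targets /z/ (voiced alveolar fricative), which sits before the trigger /ɟ/ (stop).
The voiced alveolar stop is [d], so /z/ → [d].
The same rule applies at the second boundary: /ɣ/ → [g] next to /p/.

[ðudɟugpi]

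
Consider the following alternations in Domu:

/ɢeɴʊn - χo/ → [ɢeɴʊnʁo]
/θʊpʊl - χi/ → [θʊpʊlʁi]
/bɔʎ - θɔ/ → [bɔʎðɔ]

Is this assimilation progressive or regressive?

Underlying /χ/ is realised as [ʁ] next to /n/; /n/ itself does not change.
The change voiceless → voiced matches the voicing of the preceding /n/, identifying this as voicing assimilation.
The same holds elsewhere in the data: /χ/ → [ʁ] after /l/ (voiceless → voiced, matching voiced); /θ/ → [ð] after /ʎ/ (voiceless → voiced, matching voiced) — only voicing changes, and always toward the preceding segment.
The trigger is the preceding segment, so the direction is progressive (perseverative).

progressive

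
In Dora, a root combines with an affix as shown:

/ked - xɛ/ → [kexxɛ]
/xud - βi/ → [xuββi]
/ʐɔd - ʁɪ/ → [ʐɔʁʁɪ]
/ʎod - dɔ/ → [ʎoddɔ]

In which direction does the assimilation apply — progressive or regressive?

Comparing underlying and surface forms, /d/ → [x] is the alternation; the neighbouring /x/ is constant.
The output [x] is identical to the trigger /x/ — every feature (place, manner, voicing) has been copied — so this is total assimilation.
The remaining alternations confirm this: /d/ → [β] before /β/; /d/ → [ʁ] before /ʁ/ — in each case the output is a copy of the following consonant.
In [ʎoddɔ] the two consonants at the boundary are already identical (/d/ + /d/), so the rule applies vacuously and nothing changes.
The trigger is the following segment, so the direction is regressive (anticipatory).

regressive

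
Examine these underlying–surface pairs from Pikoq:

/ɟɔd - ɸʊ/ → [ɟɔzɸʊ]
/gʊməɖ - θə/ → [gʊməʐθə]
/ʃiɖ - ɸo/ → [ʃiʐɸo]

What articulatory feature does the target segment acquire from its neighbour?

manner

Underlying /d/ is realised as [z] next to /ɸ/; /ɸ/ itself does not change.
The change stop → fricative matches the manner of the following /ɸ/, identifying this as manner assimilation.
The other alternating forms pattern the same way: /ɖ/ → [ʐ] before /θ/ (stop → fricative, matching a fricative); /ɖ/ → [ʐ] before /ɸ/ (stop → fricative, matching a fricative) — only manner changes, and always toward the following segment.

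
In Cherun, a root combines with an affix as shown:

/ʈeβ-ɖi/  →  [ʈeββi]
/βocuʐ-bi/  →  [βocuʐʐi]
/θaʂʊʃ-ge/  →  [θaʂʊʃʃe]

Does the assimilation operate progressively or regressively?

progressive

Comparing underlying and surface forms, /ɖ/ → [β] is the alternation; the neighbouring /β/ is constant.
The output [β] is identical to the trigger /β/ — every feature (place, manner, voicing) has been copied — so this is total assimilation.
The remaining alternations confirm this: /b/ → [ʐ] after /ʐ/; /g/ → [ʃ] after /ʃ/ — in each case the output is a copy of the preceding consonant.
Since the segment that changes follows the conditioning segment, the assimilation is progressive.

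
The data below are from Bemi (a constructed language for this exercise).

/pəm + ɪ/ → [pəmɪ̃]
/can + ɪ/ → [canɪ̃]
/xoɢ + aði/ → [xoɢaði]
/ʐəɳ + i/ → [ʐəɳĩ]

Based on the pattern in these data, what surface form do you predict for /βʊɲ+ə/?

[βʊɲə̃]

The data show progressive nasality assimilation (vowel nasalisation): /ɪ/ → [ɪ̃] after /m/; /ɪ/ → [ɪ̃] after /n/; /i/ → [ĩ] after /ɳ/ — a vowel is nasalised by an immediately preceding nasal consonant.
No change occurs in [xoɢaði] because the vowel at the boundary is adjacent to an oral consonant, not a nasal (/a/ next to /ɢ/).
The vowel /ə/ is adjacent to the preceding nasal /ɲ/, so it acquires [+nasal] and surfaces as [ə̃].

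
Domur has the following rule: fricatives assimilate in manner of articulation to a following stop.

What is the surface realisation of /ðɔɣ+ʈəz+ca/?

/ɣ/ is a voiced velar fricative. The following trigger /ʈ/ is a stop, so /ɣ/ must become a stop as well.
A voiced velar stop is [g], so the surface segment is [g].
At the second juncture, /z/ likewise becomes [d] adjacent to /c/.

[ðɔgʈədca]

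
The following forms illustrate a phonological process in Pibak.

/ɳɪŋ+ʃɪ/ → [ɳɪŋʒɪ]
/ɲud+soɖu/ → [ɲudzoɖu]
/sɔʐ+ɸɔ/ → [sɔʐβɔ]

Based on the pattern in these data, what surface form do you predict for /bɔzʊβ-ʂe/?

[bɔzʊβʐe]

The data show progressive voicing assimilation: /ʃ/ → [ʒ] after /ŋ/; /s/ → [z] after /d/; /ɸ/ → [β] after /ʐ/. In each pair only voicing changes, matching the preceding consonant, while place and manner stay constant.
/ʂ/ is a voiceless retroflex fricative. The preceding trigger /β/ is voiced, so /ʂ/ must become voiced as well.
Changing only its voicing to voiced gives [ʐ] — the voiced retroflex fricative.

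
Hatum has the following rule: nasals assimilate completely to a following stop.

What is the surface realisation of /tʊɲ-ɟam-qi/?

[tʊɟɟaqqi]

/ɲ/ is the segment targeted by the rule; it sits immediately before /ɟ/, so it assimilates completely and surfaces as [ɟ].
The same rule applies at the second boundary: /m/ → [q] next to /q/.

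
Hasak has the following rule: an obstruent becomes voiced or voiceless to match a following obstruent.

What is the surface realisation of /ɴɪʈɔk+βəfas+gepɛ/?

The rule targets /k/ (voiceless velar stop), which sits before the trigger /β/ (voiced).
Changing only its voicing to voiced gives [g] — the voiced velar stop.
At the second juncture, /s/ likewise becomes [z] adjacent to /g/.

[ɴɪʈɔgβəfazgepɛ]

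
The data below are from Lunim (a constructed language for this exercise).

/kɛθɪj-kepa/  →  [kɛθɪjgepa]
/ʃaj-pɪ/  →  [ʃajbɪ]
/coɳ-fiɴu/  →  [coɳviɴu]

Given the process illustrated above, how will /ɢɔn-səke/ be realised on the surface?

[ɢɔnzəke]

The data show progressive voicing assimilation: /k/ → [g] after /j/; /p/ → [b] after /j/; /f/ → [v] after /ɳ/. In each pair only voicing changes, matching the preceding consonant, while place and manner stay constant.
The rule targets /s/ (voiceless alveolar fricative), which sits after the trigger /n/ (voiced).
A voiced alveolar fricative is [z], so the surface segment is [z].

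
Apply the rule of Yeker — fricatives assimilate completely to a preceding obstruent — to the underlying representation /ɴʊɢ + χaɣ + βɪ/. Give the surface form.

[ɴʊɢɢaɣɣɪ]

/χ/ is the segment targeted by the rule; it sits immediately after /ɢ/, so it assimilates completely and surfaces as [ɢ].
At the second juncture, /β/ likewise becomes [ɣ] adjacent to /ɣ/.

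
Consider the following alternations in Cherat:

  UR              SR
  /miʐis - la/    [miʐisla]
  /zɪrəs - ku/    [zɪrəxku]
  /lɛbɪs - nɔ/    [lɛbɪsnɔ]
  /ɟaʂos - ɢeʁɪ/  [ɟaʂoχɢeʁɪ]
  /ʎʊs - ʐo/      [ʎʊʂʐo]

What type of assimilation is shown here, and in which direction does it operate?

regressive place assimilation

Comparing underlying and surface forms, /s/ → [x] is the alternation; the neighbouring /k/ is constant.
The change alveolar → velar matches the place of the following /k/, identifying this as place assimilation.
Manner and voice are unchanged, so the assimilation is partial, not total.
Checking the remaining alternations: /s/ → [χ] before /ɢ/ (alveolar → uvular, matching uvular); /s/ → [ʂ] before /ʐ/ (alveolar → retroflex, matching retroflex) — only place changes, and always toward the following segment.
Nothing changes in [miʐisla], [lɛbɪsnɔ]: there the adjacent consonants already agree in place (/s/ and /l/ are both alveolar; /s/ and /n/ are both alveolar), so these forms are consistent with the same rule.
Since the segment that changes precedes the conditioning segment, the assimilation is regressive.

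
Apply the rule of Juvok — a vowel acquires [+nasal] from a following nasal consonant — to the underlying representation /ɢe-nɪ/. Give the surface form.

The vowel /e/ is adjacent to the following nasal /n/, so it acquires [+nasal] and surfaces as [ẽ].

[ɢẽnɪ]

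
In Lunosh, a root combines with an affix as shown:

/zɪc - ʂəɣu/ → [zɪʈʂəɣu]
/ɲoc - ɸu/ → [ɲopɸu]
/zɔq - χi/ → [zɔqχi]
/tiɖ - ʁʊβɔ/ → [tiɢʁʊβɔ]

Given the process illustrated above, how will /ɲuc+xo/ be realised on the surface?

[ɲukxo]

The data show regressive place assimilation: /c/ → [ʈ] before /ʂ/; /c/ → [p] before /ɸ/; /ɖ/ → [ɢ] before /ʁ/. In each pair only place changes, matching the following consonant, while manner and voice stay constant.
No alternation appears in [zɔqχi]: there the adjacent consonants already agree in place (/q/ and /χ/ are both uvular), so this form is consistent with the same rule.
/c/ is a voiceless palatal stop. The following trigger /x/ is velar, so /c/ must become velar as well.
Changing only its place to velar gives [k] — the voiceless velar stop.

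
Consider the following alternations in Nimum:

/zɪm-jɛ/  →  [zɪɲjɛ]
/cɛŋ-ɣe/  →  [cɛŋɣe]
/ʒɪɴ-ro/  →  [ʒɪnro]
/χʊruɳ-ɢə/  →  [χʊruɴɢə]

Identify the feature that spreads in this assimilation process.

The segment that alternates is /m/, which surfaces as [ɲ] when adjacent to /j/.
/m/ is bilabial while /j/ is palatal; the output [ɲ] is palatal, matching the trigger — so the feature that spreads is place.
The same holds elsewhere in the data: /ɴ/ → [n] before /r/ (uvular → alveolar, matching alveolar); /ɳ/ → [ɴ] before /ɢ/ (retroflex → uvular, matching uvular) — only place changes, and always toward the following segment.
No alternation appears in [cɛŋɣe]: there the adjacent consonants already agree in place (/ŋ/ and /ɣ/ are both velar), so this form is consistent with the same rule.

place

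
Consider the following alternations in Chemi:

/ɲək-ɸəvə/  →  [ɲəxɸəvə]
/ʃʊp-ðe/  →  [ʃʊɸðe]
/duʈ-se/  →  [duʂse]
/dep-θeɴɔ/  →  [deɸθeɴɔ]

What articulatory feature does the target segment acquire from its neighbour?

manner

Underlying /k/ is realised as [x] next to /ɸ/; /ɸ/ itself does not change.
The change stop → fricative matches the manner of the following /ɸ/, identifying this as manner assimilation.
Checking the remaining alternations: /p/ → [ɸ] before /ð/ (stop → fricative, matching a fricative); /ʈ/ → [ʂ] before /s/ (stop → fricative, matching a fricative); /p/ → [ɸ] before /θ/ (stop → fricative, matching a fricative) — only manner changes, and always toward the following segment.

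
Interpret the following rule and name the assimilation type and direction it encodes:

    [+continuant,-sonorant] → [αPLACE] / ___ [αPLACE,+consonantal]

The rule copies the place features (abbreviated [PLACE]) from the environment onto the target, so the assimilating feature is place.
The conditioning segment sits to the right of the focus bar, meaning the trigger follows the segment that changes — regressive assimilation.

regressive place assimilation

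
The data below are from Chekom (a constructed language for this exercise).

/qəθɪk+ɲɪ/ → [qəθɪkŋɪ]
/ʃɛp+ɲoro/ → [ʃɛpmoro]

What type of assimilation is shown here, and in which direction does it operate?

Underlying /ɲ/ is realised as [ŋ] next to /k/; /k/ itself does not change.
/ɲ/ is palatal while /k/ is velar; the output [ŋ] is velar, matching the trigger — so the feature that spreads is place.
Manner and voice are unchanged, so the assimilation is partial, not total.
The other alternating form patterns the same way: /ɲ/ → [m] after /p/ (palatal → bilabial, matching bilabial) — only place changes, and always toward the preceding segment.
Since the segment that changes follows the conditioning segment, the assimilation is progressive.

progressive place assimilation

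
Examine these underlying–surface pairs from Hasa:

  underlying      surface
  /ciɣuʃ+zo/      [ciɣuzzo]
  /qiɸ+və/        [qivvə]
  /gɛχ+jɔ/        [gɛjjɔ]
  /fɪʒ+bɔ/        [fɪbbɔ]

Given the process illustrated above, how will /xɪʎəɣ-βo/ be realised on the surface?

[xɪʎəββo]

The data show regressive total assimilation (/ʃ/ → [z] before /z/; /ɸ/ → [v] before /v/; /χ/ → [j] before /j/; /ʒ/ → [b] before /b/): in every case the target segment becomes identical to its following neighbour, copying more than a single feature.
/ɣ/ is the segment targeted by the rule; it sits immediately before /β/, so it assimilates completely and surfaces as [β].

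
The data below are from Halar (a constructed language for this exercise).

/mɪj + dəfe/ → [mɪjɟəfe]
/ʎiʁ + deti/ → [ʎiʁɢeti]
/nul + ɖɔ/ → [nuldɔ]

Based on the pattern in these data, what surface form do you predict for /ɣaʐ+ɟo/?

The data show progressive place assimilation: /d/ → [ɟ] after /j/; /d/ → [ɢ] after /ʁ/; /ɖ/ → [d] after /l/. In each pair only place changes, matching the preceding consonant, while manner and voice stay constant.
/ɟ/ is a voiced palatal stop. The preceding trigger /ʐ/ is retroflex, so /ɟ/ must become retroflex as well.
The voiced retroflex stop is [ɖ], so /ɟ/ → [ɖ].

[ɣaʐɖo]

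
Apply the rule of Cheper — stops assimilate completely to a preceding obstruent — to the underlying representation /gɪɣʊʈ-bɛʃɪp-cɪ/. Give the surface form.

[gɪɣʊʈʈɛʃɪppɪ]

/b/ is the segment targeted by the rule; it sits immediately after /ʈ/, so it assimilates completely and surfaces as [ʈ].
The same rule applies at the second boundary: /c/ → [p] next to /p/.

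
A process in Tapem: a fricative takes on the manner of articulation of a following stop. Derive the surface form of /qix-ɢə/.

[qikɢə]

The rule targets /x/ (voiceless velar fricative), which sits before the trigger /ɢ/ (stop).
The voiceless velar stop is [k], so /x/ → [k].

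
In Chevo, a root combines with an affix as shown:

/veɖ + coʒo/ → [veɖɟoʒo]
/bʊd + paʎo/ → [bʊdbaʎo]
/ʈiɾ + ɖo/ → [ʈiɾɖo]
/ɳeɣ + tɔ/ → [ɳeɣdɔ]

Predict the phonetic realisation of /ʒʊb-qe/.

[ʒʊbɢe]

The data show progressive voicing assimilation: /c/ → [ɟ] after /ɖ/; /p/ → [b] after /d/; /t/ → [d] after /ɣ/. In each pair only voicing changes, matching the preceding consonant, while place and manner stay constant.
Nothing changes in [ʈiɾɖo]: there the adjacent consonants already agree in voicing (/ɖ/ and /ɾ/ are both voiced), so this form is consistent with the same rule.
The rule targets /q/ (voiceless uvular stop), which sits after the trigger /b/ (voiced).
Changing only its voicing to voiced gives [ɢ] — the voiced uvular stop.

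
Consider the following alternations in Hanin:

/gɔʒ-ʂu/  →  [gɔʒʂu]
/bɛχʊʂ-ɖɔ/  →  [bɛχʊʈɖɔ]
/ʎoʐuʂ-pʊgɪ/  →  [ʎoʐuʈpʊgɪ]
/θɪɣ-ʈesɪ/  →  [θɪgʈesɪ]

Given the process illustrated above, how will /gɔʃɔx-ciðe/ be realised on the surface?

[gɔʃɔkciðe]

The data show regressive manner assimilation: /ʂ/ → [ʈ] before /ɖ/; /ʂ/ → [ʈ] before /p/; /ɣ/ → [g] before /ʈ/. In each pair only manner changes, matching the following consonant, while place and voice stay constant.
No alternation appears in [gɔʒʂu]: there the adjacent consonants already agree in manner (/ʒ/ and /ʂ/ are both fricatives), so this form is consistent with the same rule.
The rule targets /x/ (voiceless velar fricative), which sits before the trigger /c/ (stop).
A voiceless velar stop is [k], so the surface segment is [k].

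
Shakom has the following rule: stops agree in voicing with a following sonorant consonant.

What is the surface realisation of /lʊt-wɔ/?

[lʊdwɔ]

The rule targets /t/ (voiceless alveolar stop), which sits before the trigger /w/ (voiced).
Changing only its voicing to voiced gives [d] — the voiced alveolar stop.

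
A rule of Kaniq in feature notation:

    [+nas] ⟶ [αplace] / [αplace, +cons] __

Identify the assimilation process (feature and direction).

The shared variable α links the value of the place features (abbreviated [place]) on the target to the same value on the neighbouring segment, so place is the feature that assimilates.
The conditioning segment sits to the left of the focus bar, meaning the trigger precedes the segment that changes — progressive assimilation.

progressive place assimilation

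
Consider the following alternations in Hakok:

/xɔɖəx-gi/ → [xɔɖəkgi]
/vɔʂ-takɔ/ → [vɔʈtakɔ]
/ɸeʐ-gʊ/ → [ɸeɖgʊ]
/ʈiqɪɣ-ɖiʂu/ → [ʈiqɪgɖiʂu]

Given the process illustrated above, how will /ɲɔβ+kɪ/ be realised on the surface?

[ɲɔbkɪ]

The data show regressive manner assimilation: /x/ → [k] before /g/; /ʂ/ → [ʈ] before /t/; /ʐ/ → [ɖ] before /g/; /ɣ/ → [g] before /ɖ/. In each pair only manner changes, matching the following consonant, while place and voice stay constant.
The rule targets /β/ (voiced bilabial fricative), which sits before the trigger /k/ (stop).
The voiced bilabial stop is [b], so /β/ → [b].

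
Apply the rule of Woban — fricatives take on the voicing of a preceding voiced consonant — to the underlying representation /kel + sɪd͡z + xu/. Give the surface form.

The rule targets /s/ (voiceless alveolar fricative), which sits after the trigger /l/ (voiced).
A voiced alveolar fricative is [z], so the surface segment is [z].
At the second juncture, /x/ likewise becomes [ɣ] adjacent to /d͡z/.

[kelzɪd͡zɣu]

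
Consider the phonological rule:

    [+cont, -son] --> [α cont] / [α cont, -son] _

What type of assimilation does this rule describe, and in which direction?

The shared variable α links the value of [cont] on the target to that of the neighbouring obstruent. [cont] distinguishes stops from fricatives — a manner-of-articulation feature — so this is manner assimilation.
Since the environment is written before the underscore, the trigger precedes the target; the direction is progressive.

progressive manner assimilation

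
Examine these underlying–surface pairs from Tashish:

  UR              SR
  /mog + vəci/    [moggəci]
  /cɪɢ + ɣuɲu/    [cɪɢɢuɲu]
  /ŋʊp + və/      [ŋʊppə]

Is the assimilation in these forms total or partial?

total assimilation

Underlying /v/ is realised as [g] next to /g/; /g/ itself does not change.
The output [g] is identical to the trigger /g/ — every feature (place, manner, voicing) has been copied — so this is total assimilation.
The remaining alternations confirm this: /ɣ/ → [ɢ] after /ɢ/; /v/ → [p] after /p/ — in each case the output is a copy of the preceding consonant.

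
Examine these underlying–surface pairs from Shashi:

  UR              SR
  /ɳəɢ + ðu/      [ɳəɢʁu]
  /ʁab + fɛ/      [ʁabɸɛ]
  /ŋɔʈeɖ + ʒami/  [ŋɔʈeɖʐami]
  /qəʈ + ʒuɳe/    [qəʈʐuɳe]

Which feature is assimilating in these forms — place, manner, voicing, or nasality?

The segment that alternates is /ð/, which surfaces as [ʁ] when adjacent to /ɢ/.
/ð/ is dental while /ɢ/ is uvular; the output [ʁ] is uvular, matching the trigger — so the feature that spreads is place.
Checking the remaining alternations: /f/ → [ɸ] after /b/ (labiodental → bilabial, matching bilabial); /ʒ/ → [ʐ] after /ɖ/ (postalveolar → retroflex, matching retroflex); /ʒ/ → [ʐ] after /ʈ/ (postalveolar → retroflex, matching retroflex) — only place changes, and always toward the preceding segment.

place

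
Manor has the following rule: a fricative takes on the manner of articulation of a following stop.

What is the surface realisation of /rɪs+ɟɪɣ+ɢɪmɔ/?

/s/ is a voiceless alveolar fricative. The following trigger /ɟ/ is a stop, so /s/ must become a stop as well.
A voiceless alveolar stop is [t], so the surface segment is [t].
The same rule applies at the second boundary: /ɣ/ → [g] next to /ɢ/.

[rɪtɟɪgɢɪmɔ]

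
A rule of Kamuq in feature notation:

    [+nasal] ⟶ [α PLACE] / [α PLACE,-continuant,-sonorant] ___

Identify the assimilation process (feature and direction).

progressive place assimilation

The shared variable α links the value of the place features (abbreviated [PLACE]) on the target to the same value on the neighbouring segment, so place is the feature that assimilates.
The conditioning segment sits to the left of the focus bar, meaning the trigger precedes the segment that changes — progressive assimilation.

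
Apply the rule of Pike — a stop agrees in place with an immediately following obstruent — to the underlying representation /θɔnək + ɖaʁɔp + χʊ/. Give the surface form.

[θɔnəʈɖaʁɔqχʊ]

The rule targets /k/ (voiceless velar stop), which sits before the trigger /ɖ/ (retroflex).
A voiceless retroflex stop is [ʈ], so the surface segment is [ʈ].
At the second juncture, /p/ likewise becomes [q] adjacent to /χ/.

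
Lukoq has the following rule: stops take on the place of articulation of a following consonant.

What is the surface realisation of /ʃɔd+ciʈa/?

The rule targets /d/ (voiced alveolar stop), which sits before the trigger /c/ (palatal).
Changing only its place to palatal gives [ɟ] — the voiced palatal stop.

[ʃɔɟciʈa]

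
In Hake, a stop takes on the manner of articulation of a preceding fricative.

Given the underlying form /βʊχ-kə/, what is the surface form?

[βʊχxə]

The rule targets /k/ (voiceless velar stop), which sits after the trigger /χ/ (fricative).
Changing only its manner to fricative gives [x] — the voiceless velar fricative.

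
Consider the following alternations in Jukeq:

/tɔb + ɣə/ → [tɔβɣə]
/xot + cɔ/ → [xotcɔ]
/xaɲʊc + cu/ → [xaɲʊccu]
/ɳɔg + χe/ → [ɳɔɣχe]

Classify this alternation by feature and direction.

regressive manner assimilation

Comparing underlying and surface forms, /b/ → [β] is the alternation; the neighbouring /ɣ/ is constant.
The change stop → fricative matches the manner of the following /ɣ/, identifying this as manner assimilation.
Place and voice are unchanged, so the assimilation is partial, not total.
The other alternating form patterns the same way: /g/ → [ɣ] before /χ/ (stop → fricative, matching a fricative) — only manner changes, and always toward the following segment.
Nothing changes in [xotcɔ], [xaɲʊccu]: there the adjacent consonants already agree in manner (/t/ and /c/ are both stops; /c/ and /c/ are both stops), so these forms are consistent with the same rule.
The trigger is the following segment, so the direction is regressive (anticipatory).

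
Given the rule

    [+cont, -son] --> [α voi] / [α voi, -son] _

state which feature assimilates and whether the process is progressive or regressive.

progressive voicing assimilation

The shared variable α links the value of [voi] on the target to the same value on the neighbouring segment, so voicing is the feature that assimilates.
Since the environment is written before the underscore, the trigger precedes the target; the direction is progressive.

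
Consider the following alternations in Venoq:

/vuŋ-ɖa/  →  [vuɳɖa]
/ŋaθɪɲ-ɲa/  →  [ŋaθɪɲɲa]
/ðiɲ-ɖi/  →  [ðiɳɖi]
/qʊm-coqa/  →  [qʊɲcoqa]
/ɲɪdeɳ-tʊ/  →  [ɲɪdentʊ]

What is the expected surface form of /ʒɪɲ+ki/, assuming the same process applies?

[ʒɪŋki]

The data show regressive place assimilation: /ŋ/ → [ɳ] before /ɖ/; /ɲ/ → [ɳ] before /ɖ/; /m/ → [ɲ] before /c/; /ɳ/ → [n] before /t/. In each pair only place changes, matching the following consonant, while manner and voice stay constant.
Nothing changes in [ŋaθɪɲɲa]: there the adjacent consonants already agree in place (/ɲ/ and /ɲ/ are both palatal), so this form is consistent with the same rule.
The rule targets /ɲ/ (voiced palatal nasal), which sits before the trigger /k/ (velar).
Changing only its place to velar gives [ŋ] — the voiced velar nasal.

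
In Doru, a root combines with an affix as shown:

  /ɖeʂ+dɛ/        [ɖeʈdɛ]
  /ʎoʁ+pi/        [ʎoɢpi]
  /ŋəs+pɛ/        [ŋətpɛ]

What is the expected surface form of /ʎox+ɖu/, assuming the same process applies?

The data show regressive manner assimilation: /ʂ/ → [ʈ] before /d/; /ʁ/ → [ɢ] before /p/; /s/ → [t] before /p/. In each pair only manner changes, matching the following consonant, while place and voice stay constant.
/x/ is a voiceless velar fricative. The following trigger /ɖ/ is a stop, so /x/ must become a stop as well.
A voiceless velar stop is [k], so the surface segment is [k].

[ʎokɖu]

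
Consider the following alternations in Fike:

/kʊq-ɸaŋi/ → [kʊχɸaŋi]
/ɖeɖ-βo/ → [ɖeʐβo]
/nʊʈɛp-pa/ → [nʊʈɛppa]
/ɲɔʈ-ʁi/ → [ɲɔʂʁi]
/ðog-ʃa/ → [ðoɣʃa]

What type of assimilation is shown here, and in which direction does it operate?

regressive manner assimilation

Underlying /q/ is realised as [χ] next to /ɸ/; /ɸ/ itself does not change.
The change stop → fricative matches the manner of the following /ɸ/, identifying this as manner assimilation.
Place and voice are unchanged, so the assimilation is partial, not total.
The other alternating forms pattern the same way: /ɖ/ → [ʐ] before /β/ (stop → fricative, matching a fricative); /ʈ/ → [ʂ] before /ʁ/ (stop → fricative, matching a fricative); /g/ → [ɣ] before /ʃ/ (stop → fricative, matching a fricative) — only manner changes, and always toward the following segment.
Nothing changes in [nʊʈɛppa]: there the adjacent consonants already agree in manner (/p/ and /p/ are both stops), so this form is consistent with the same rule.
Since the segment that changes precedes the conditioning segment, the assimilation is regressive.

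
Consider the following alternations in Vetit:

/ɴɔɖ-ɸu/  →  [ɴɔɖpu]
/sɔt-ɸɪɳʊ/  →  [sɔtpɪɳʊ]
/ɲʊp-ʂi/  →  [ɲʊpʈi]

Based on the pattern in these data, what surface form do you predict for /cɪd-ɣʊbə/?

The data show progressive manner assimilation: /ɸ/ → [p] after /ɖ/; /ɸ/ → [p] after /t/; /ʂ/ → [ʈ] after /p/. In each pair only manner changes, matching the preceding consonant, while place and voice stay constant.
/ɣ/ is a voiced velar fricative. The preceding trigger /d/ is a stop, so /ɣ/ must become a stop as well.
The voiced velar stop is [g], so /ɣ/ → [g].

[cɪdgʊbə]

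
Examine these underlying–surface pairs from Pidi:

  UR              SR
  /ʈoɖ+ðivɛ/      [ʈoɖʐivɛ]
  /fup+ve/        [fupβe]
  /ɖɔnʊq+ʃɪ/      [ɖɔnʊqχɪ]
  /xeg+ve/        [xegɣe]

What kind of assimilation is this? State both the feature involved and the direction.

progressive place assimilation

The segment that alternates is /ð/, which surfaces as [ʐ] when adjacent to /ɖ/.
The change dental → retroflex matches the place of the preceding /ɖ/, identifying this as place assimilation.
Manner and voice are unchanged, so the assimilation is partial, not total.
Checking the remaining alternations: /v/ → [β] after /p/ (labiodental → bilabial, matching bilabial); /ʃ/ → [χ] after /q/ (postalveolar → uvular, matching uvular); /v/ → [ɣ] after /g/ (labiodental → velar, matching velar) — only place changes, and always toward the preceding segment.
Since the segment that changes follows the conditioning segment, the assimilation is progressive.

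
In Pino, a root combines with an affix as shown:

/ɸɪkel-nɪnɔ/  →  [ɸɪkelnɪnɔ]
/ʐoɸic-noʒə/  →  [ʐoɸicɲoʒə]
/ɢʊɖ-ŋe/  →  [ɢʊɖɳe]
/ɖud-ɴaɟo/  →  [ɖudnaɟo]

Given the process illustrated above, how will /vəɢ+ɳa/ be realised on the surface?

The data show progressive place assimilation: /n/ → [ɲ] after /c/; /ŋ/ → [ɳ] after /ɖ/; /ɴ/ → [n] after /d/. In each pair only place changes, matching the preceding consonant, while manner and voice stay constant.
Nothing changes in [ɸɪkelnɪnɔ]: there the adjacent consonants already agree in place (/n/ and /l/ are both alveolar), so this form is consistent with the same rule.
The rule targets /ɳ/ (voiced retroflex nasal), which sits after the trigger /ɢ/ (uvular).
Changing only its place to uvular gives [ɴ] — the voiced uvular nasal.

[vəɢɴa]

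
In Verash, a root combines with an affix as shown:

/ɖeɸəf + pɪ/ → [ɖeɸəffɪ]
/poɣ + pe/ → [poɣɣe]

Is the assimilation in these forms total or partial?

Underlying /p/ is realised as [f] next to /f/; /f/ itself does not change.
The output [f] is identical to the trigger /f/ — every feature (place, manner, voicing) has been copied — so this is total assimilation.
The remaining alternation confirms this: /p/ → [ɣ] after /ɣ/ — in each case the output is a copy of the preceding consonant.

total assimilation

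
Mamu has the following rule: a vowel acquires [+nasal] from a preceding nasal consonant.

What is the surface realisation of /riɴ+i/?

The vowel /i/ is adjacent to the preceding nasal /ɴ/, so it acquires [+nasal] and surfaces as [ĩ].

[riɴĩ]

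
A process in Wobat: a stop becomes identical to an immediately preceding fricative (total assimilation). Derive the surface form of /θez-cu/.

/c/ is the segment targeted by the rule; it sits immediately after /z/, so it assimilates completely and surfaces as [z].

[θezzu]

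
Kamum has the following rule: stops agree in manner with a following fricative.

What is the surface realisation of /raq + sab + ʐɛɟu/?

The rule targets /q/ (voiceless uvular stop), which sits before the trigger /s/ (fricative).
The voiceless uvular fricative is [χ], so /q/ → [χ].
The same rule applies at the second boundary: /b/ → [β] next to /ʐ/.

[raχsaβʐɛɟu]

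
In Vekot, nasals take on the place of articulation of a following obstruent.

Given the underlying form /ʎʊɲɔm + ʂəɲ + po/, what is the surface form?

The rule targets /m/ (voiced bilabial nasal), which sits before the trigger /ʂ/ (retroflex).
Changing only its place to retroflex gives [ɳ] — the voiced retroflex nasal.
At the second juncture, /ɲ/ likewise becomes [m] adjacent to /p/.

[ʎʊɲɔɳʂəmpo]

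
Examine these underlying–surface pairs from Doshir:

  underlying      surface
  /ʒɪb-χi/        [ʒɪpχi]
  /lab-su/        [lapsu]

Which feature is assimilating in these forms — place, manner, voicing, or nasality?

Underlying /b/ is realised as [p] next to /χ/; /χ/ itself does not change.
/b/ is voiced while /χ/ is voiceless; the output [p] is voiceless, matching the trigger — so the feature that spreads is voicing.
The same holds elsewhere in the data: /b/ → [p] before /s/ (voiced → voiceless, matching voiceless) — only voicing changes, and always toward the following segment.

voicing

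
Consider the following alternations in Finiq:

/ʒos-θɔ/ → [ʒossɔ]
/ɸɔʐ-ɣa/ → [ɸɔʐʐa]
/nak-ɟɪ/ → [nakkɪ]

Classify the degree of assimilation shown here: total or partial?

Underlying /ɟ/ is realised as [k] next to /k/; /k/ itself does not change.
The output [k] is identical to the trigger /k/ — every feature (place, manner, voicing) has been copied — so this is total assimilation.
The other forms behave the same way: /θ/ → [s] after /s/; /ɣ/ → [ʐ] after /ʐ/ — in each case the output is a copy of the preceding consonant.

total assimilation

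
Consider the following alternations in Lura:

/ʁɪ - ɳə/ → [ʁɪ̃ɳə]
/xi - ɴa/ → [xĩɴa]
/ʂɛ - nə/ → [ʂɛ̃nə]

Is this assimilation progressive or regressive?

regressive

The vowel /ɪ/ surfaces as nasalised [ɪ̃] next to the following nasal /ɳ/ — it has acquired the [+nasal] feature of its neighbour.
Likewise in the remaining data: /i/ → [ĩ] before /ɴ/; /ɛ/ → [ɛ̃] before /n/ — each time a vowel is nasalised next to a following nasal.
Because the conditioning nasal is to the right of the vowel that changes, the process is regressive (anticipatory).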